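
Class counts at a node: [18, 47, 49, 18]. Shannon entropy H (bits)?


Probabilities: [18/132, 47/132, 49/132, 18/132] ≈ [0.1364, 0.3561, 0.3712, 0.1364]
H = -((18/132)·log₂(18/132) + (47/132)·log₂(47/132) + (49/132)·log₂(49/132) + (18/132)·log₂(18/132))
  = 1.8451 bits

1.8451 bits


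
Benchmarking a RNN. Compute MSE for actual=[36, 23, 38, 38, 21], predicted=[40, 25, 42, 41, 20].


Squared errors: (36-40)²=16, (23-25)²=4, (38-42)²=16, (38-41)²=9, (21-20)²=1
Sum = 46
MSE = 46/5 = 46/5

46/5


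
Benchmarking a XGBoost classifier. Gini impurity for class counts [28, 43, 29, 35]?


Probabilities: [28/135, 43/135, 29/135, 35/135] ≈ [0.2074, 0.3185, 0.2148, 0.2593]
Σpᵢ² = (784 + 1849 + 841 + 1225)/135² = 4699/18225
Gini = 1 - Σpᵢ² = 1 - 4699/18225 = 0.7422

0.7422


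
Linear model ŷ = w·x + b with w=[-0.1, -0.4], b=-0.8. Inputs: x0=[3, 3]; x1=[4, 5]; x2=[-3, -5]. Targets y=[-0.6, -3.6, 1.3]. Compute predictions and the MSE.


ŷ0 = (-0.1)·(3) + (-0.4)·(3) - 0.8 = -2.3
ŷ1 = (-0.1)·(4) + (-0.4)·(5) - 0.8 = -3.2
ŷ2 = (-0.1)·(-3) + (-0.4)·(-5) - 0.8 = 1.5
errors² = [2.89, 0.16, 0.04]
MSE = 3.0900/3 = 1.03

1.03


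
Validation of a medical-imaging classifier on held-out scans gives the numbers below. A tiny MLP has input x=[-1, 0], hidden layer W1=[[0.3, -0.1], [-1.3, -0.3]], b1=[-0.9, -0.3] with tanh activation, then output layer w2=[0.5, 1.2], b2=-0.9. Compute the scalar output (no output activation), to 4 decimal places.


z1[0] = (0.3)·(-1) + (-0.1)·(0) - 0.9 = -1.2
z1[1] = (-1.3)·(-1) + (-0.3)·(0) - 0.3 = 1.0
h = tanh(z1) = [-0.8337, 0.7616]
output = (0.5)·(-0.8337) + (1.2)·(0.7616) - 0.9 = -0.4029

-0.4029


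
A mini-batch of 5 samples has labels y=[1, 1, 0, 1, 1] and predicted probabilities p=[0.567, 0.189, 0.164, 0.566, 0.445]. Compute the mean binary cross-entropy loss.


L[0] = -ln(0.567) = 0.5674
L[1] = -ln(0.189) = 1.666
L[2] = -ln(1-0.164) = -ln(0.836) = 0.1791
L[3] = -ln(0.566) = 0.5692
L[4] = -ln(0.445) = 0.8097
mean = (0.5674 + 1.666 + 0.1791 + 0.5692 + 0.8097)/5 = 0.7583

0.7583


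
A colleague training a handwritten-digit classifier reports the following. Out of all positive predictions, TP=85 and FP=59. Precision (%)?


Precision = TP/(TP+FP)
= 85/(85+59)
= 85/144 = 59.03%

59.03%


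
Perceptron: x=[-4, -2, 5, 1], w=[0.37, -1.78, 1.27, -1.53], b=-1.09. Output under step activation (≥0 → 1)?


z = (-4)·(0.37) + (-2)·(-1.78) + (5)·(1.27) + (1)·(-1.53) - 1.09
  = 5.81
step(z) = 1 (z≥0)

1


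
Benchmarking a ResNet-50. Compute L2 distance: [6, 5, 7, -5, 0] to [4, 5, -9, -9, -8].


d = √((6-4)² + (5-5)² + (7+ 9)² + (-5+ 9)² + (0+ 8)²)
  = √(4 + 0 + 256 + 16 + 64)
  = √340 = 18.4391

18.4391


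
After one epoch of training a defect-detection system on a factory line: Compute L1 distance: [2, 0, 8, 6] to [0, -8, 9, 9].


d = |2-0| + |0+ 8| + |8-9| + |6-9|
  = 2 + 8 + 1 + 3
  = 14

14


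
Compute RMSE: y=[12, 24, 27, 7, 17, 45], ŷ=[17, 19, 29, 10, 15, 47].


MSE = 71/6 = 11.8333
RMSE = √(71/6) = 3.44

3.44


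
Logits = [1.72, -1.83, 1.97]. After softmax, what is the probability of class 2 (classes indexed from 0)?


Exponentials: e^1.72=5.5845, e^-1.83=0.1604, e^1.97=7.1707
Sum = 12.9156
Softmax = [0.4324, 0.0124, 0.5552]
p[2] = 7.1707/12.9156 = 0.5552

0.5552


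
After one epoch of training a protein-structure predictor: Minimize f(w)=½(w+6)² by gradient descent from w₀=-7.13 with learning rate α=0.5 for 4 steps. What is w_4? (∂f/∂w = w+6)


step 1: grad = -7.13+6 = -1.13; w = -7.13 - 0.5·(-1.13) = -6.565
step 2: grad = -6.565+6 = -0.565; w = -6.565 - 0.5·(-0.565) = -6.2825
step 3: grad = -6.2825+6 = -0.2825; w = -6.2825 - 0.5·(-0.2825) = -6.14125
step 4: grad = -6.14125+6 = -0.14125; w = -6.14125 - 0.5·(-0.14125) = -6.070625

-6.070625


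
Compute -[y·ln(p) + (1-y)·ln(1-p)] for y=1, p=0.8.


BCE = -[y·ln(p) + (1-y)·ln(1-p)]
= -1·ln(0.8) - 0
= -ln(0.8) = 0.2231

0.2231


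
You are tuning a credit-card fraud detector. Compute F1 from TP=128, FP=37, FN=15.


Precision = 128/165 = 0.7758
Recall = 128/143 = 0.8951
F1 = 2·P·R/(P+R) = 2·TP/(2·TP+FP+FN) = 256/(256+37+15) = 256/308 = 0.8312

0.8312


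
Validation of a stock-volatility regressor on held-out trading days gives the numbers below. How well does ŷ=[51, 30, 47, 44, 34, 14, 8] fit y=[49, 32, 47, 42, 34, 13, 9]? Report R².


ȳ = 32.2857
SS_res = Σ(y-ŷ)² = 14
SS_tot = Σ(y-ȳ)² = 1507.43
R² = 1 - SS_res/SS_tot = 1 - 0.0093 = 0.9907

0.9907


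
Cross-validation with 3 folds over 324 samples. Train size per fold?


Fold size = 324/3 = 108
Training per fold = 324 - 108 = 216

216


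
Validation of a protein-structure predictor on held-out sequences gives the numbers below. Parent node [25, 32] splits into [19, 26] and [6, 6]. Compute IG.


Parent = [25, 32], H_parent = 0.9891
H_left = 0.9825 (n=45), H_right = 1 (n=12)
H_children = (45/57)·0.9825 + (12/57)·1 = 0.9862
IG = 0.9891 - 0.9862 = 0.0029

0.0029


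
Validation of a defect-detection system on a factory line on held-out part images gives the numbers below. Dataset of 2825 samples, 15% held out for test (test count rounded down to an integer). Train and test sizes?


Test = ⌊2825·15/100⌋ = 423
Train = 2825 - 423 = 2402

Train: 2402, Test: 423


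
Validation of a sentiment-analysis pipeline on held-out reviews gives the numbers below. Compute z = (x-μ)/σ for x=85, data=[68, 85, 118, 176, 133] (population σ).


μ = 116, σ = 37.8365
z = (85 - 116)/37.8365 = -0.8193

-0.8193


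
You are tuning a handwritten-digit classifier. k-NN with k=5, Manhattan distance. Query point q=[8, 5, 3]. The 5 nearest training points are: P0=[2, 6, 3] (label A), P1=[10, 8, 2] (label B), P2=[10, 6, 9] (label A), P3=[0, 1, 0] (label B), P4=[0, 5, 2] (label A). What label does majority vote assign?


d(q,P0) = 7  (label A)
d(q,P1) = 6  (label B)
d(q,P2) = 9  (label A)
d(q,P3) = 15  (label B)
d(q,P4) = 9  (label A)
Votes: A=3, B=2
Majority → A

A


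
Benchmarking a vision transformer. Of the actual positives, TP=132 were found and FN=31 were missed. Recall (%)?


Recall = TP/(TP+FN)
= 132/(132+31)
= 132/163 = 80.98%

80.98%


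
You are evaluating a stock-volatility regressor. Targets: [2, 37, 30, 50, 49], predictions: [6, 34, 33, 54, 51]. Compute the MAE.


Absolute errors: |2-6|=4, |37-34|=3, |30-33|=3, |50-54|=4, |49-51|=2
Sum = 16
MAE = 16/5 = 16/5

16/5


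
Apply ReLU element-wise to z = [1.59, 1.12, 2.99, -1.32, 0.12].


ReLU(1.59) = max(0, 1.59) = 1.59
ReLU(1.12) = max(0, 1.12) = 1.12
ReLU(2.99) = max(0, 2.99) = 2.99
ReLU(-1.32) = max(0, -1.32) = 0.0
ReLU(0.12) = max(0, 0.12) = 0.12
result = [1.59, 1.12, 2.99, 0.0, 0.12]

[1.59, 1.12, 2.99, 0.0, 0.12]


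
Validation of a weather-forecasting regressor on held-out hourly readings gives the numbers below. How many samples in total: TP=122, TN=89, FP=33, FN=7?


Total = TP + TN + FP + FN
= 122 + 89 + 33 + 7
= 251
(Predicted positive: 155, predicted negative: 96)

251


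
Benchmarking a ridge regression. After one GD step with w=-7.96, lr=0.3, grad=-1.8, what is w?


w_new = w - α·∇
= -7.96 - 0.3·-1.8
= -7.96 + 0.54
= -7.42

-7.42


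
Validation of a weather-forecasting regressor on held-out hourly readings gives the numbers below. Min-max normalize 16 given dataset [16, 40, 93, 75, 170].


min=16, max=170
(16-16)/(170-16) = 0/154 = 0.0

0.0


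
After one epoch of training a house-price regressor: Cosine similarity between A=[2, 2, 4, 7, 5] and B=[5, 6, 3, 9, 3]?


A·B = 2·5 + 2·6 + 4·3 + 7·9 + 5·3 = 112
‖A‖ = √98 = 9.8995, ‖B‖ = √160 = 12.6491
cos = 112/(√98·√160) = 112/√15680 = 0.8944

0.8944


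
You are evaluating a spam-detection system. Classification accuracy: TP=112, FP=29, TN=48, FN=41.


Accuracy = (TP+TN)/(TP+TN+FP+FN)
= (112+48)/(230)
= 160/230 = 69.57%

69.57%


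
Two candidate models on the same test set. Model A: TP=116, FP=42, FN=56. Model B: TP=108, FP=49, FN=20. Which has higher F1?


Model A: P=116/158=0.7342, R=116/172=0.6744, F1=2PR/(P+R)=2TP/(2TP+FP+FN)=232/330=0.703
Model B: P=108/157=0.6879, R=108/128=0.8438, F1=2PR/(P+R)=2TP/(2TP+FP+FN)=216/285=0.7579
0.703 < 0.7579 → Model B

Model B


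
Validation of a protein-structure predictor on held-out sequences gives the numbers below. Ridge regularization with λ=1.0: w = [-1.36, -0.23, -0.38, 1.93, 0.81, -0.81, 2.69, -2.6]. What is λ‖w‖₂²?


‖w‖₂² = (-1.36)² + (-0.23)² + (-0.38)² + (1.93)² + (0.81)² + (-0.81)² + (2.69)² + (-2.6)²
     = 1.8496 + 0.0529 + 0.1444 + 3.7249 + 0.6561 + 0.6561 + 7.2361 + 6.76
     = 21.0801
λ·‖w‖₂² = 1.0·21.0801 = 21.0801

21.0801


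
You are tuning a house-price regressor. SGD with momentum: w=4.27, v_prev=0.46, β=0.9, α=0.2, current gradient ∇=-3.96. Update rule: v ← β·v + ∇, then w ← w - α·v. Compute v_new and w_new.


v_new = 0.9·0.46 - 3.96 = 0.414 - 3.96 = -3.546
w_new = 4.27 - 0.2·-3.546 = 4.27 + 0.7092 = 4.9792

v_new=-3.546, w_new=4.9792


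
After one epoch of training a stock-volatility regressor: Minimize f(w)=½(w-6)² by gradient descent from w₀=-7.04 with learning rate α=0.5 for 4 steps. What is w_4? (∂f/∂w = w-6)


step 1: grad = -7.04-6 = -13.04; w = -7.04 - 0.5·(-13.04) = -0.52
step 2: grad = -0.52-6 = -6.52; w = -0.52 - 0.5·(-6.52) = 2.74
step 3: grad = 2.74-6 = -3.26; w = 2.74 - 0.5·(-3.26) = 4.37
step 4: grad = 4.37-6 = -1.63; w = 4.37 - 0.5·(-1.63) = 5.185

5.185


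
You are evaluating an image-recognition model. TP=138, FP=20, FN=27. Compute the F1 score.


Precision = 138/158 = 0.8734
Recall = 138/165 = 0.8364
F1 = 2·P·R/(P+R) = 2·TP/(2·TP+FP+FN) = 276/(276+20+27) = 276/323 = 0.8545

0.8545


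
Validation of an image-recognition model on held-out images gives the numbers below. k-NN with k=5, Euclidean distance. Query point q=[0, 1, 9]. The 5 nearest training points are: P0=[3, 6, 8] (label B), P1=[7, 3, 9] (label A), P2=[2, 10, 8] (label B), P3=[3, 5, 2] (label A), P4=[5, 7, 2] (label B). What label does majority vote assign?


d(q,P0) = 5.9161  (label B)
d(q,P1) = 7.2801  (label A)
d(q,P2) = 9.2736  (label B)
d(q,P3) = 8.6023  (label A)
d(q,P4) = 10.4881  (label B)
Votes: A=2, B=3
Majority → B

B


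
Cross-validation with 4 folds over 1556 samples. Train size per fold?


Fold size = 1556/4 = 389
Training per fold = 1556 - 389 = 1167

1167


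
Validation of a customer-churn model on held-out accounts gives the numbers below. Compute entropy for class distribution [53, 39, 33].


Probabilities: [53/125, 39/125, 33/125] ≈ [0.424, 0.312, 0.264]
H = -((53/125)·log₂(53/125) + (39/125)·log₂(39/125) + (33/125)·log₂(33/125))
  = 1.5564 bits

1.5564 bits


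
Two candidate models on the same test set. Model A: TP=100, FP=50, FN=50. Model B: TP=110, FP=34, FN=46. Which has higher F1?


Model A: P=100/150=0.6667, R=100/150=0.6667, F1=2PR/(P+R)=2TP/(2TP+FP+FN)=200/300=0.6667
Model B: P=110/144=0.7639, R=110/156=0.7051, F1=2PR/(P+R)=2TP/(2TP+FP+FN)=220/300=0.7333
0.6667 < 0.7333 → Model B

Model B


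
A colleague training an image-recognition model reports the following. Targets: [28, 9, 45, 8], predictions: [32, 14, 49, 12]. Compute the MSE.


Squared errors: (28-32)²=16, (9-14)²=25, (45-49)²=16, (8-12)²=16
Sum = 73
MSE = 73/4 = 73/4

73/4


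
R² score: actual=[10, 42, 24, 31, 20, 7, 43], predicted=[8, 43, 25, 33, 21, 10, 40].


ȳ = 25.2857
SS_res = Σ(y-ŷ)² = 29
SS_tot = Σ(y-ȳ)² = 1223.43
R² = 1 - SS_res/SS_tot = 1 - 0.0237 = 0.9763

0.9763


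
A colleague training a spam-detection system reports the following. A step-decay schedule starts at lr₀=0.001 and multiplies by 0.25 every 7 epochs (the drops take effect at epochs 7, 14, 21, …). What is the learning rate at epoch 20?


n_drops = ⌊20/7⌋ = 2
lr = 0.001·0.25^2 = 0.001·0.0625 = 0.0000625

0.0000625


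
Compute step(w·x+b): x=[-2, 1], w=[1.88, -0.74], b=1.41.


z = (-2)·(1.88) + (1)·(-0.74) + 1.41
  = -3.09
step(z) = 0 (z<0)

0


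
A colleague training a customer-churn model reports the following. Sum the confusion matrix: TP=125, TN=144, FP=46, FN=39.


Total = TP + TN + FP + FN
= 125 + 144 + 46 + 39
= 354
(Predicted positive: 171, predicted negative: 183)

354


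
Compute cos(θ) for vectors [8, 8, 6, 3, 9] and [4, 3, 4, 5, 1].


A·B = 8·4 + 8·3 + 6·4 + 3·5 + 9·1 = 104
‖A‖ = √254 = 15.9374, ‖B‖ = √67 = 8.1854
cos = 104/(√254·√67) = 104/√17018 = 0.7972

0.7972


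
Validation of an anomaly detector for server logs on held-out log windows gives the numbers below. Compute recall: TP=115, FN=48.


Recall = TP/(TP+FN)
= 115/(115+48)
= 115/163 = 70.55%

70.55%


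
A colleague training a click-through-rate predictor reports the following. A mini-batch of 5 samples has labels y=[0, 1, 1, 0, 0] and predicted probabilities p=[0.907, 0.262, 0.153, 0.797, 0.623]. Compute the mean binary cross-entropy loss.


L[0] = -ln(1-0.907) = -ln(0.093) = 2.3752
L[1] = -ln(0.262) = 1.3394
L[2] = -ln(0.153) = 1.8773
L[3] = -ln(1-0.797) = -ln(0.203) = 1.5945
L[4] = -ln(1-0.623) = -ln(0.377) = 0.9755
mean = (2.3752 + 1.3394 + 1.8773 + 1.5945 + 0.9755)/5 = 1.6324

1.6324


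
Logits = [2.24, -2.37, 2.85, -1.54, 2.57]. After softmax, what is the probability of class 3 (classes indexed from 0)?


Exponentials: e^2.24=9.3933, e^-2.37=0.0935, e^2.85=17.2878, e^-1.54=0.2144, e^2.57=13.0658
Sum = 40.0548
Softmax = [0.2345, 0.0023, 0.4316, 0.0054, 0.3262]
p[3] = 0.2144/40.0548 = 0.0054

0.0054


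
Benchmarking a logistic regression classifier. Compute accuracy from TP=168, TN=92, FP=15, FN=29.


Accuracy = (TP+TN)/(TP+TN+FP+FN)
= (168+92)/(304)
= 260/304 = 85.53%

85.53%


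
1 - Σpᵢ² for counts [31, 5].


Probabilities: [31/36, 5/36] ≈ [0.8611, 0.1389]
Σpᵢ² = (961 + 25)/36² = 986/1296
Gini = 1 - Σpᵢ² = 1 - 986/1296 = 0.2392

0.2392


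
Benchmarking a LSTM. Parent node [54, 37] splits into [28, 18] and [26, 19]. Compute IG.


Parent = [54, 37], H_parent = 0.9747
H_left = 0.9656 (n=46), H_right = 0.9825 (n=45)
H_children = (46/91)·0.9656 + (45/91)·0.9825 = 0.974
IG = 0.9747 - 0.974 = 0.0007

0.0007


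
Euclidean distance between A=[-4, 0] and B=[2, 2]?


d = √((-4-2)² + (0-2)²)
  = √(36 + 4)
  = √40 = 6.3246

6.3246


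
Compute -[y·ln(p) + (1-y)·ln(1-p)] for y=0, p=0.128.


BCE = -[y·ln(p) + (1-y)·ln(1-p)]
= -0 - 1·ln(1-0.128)
= -ln(0.872) = 0.137

0.137


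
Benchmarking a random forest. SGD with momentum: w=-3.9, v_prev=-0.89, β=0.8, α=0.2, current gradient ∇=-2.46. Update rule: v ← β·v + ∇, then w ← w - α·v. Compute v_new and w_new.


v_new = 0.8·-0.89 - 2.46 = -0.712 - 2.46 = -3.172
w_new = -3.9 - 0.2·-3.172 = -3.9 + 0.6344 = -3.2656

v_new=-3.172, w_new=-3.2656


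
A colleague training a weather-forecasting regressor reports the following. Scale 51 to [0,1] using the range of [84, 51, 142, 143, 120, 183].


min=51, max=183
(51-51)/(183-51) = 0/132 = 0.0

0.0


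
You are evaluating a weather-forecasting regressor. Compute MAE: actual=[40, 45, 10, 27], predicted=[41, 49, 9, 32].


Absolute errors: |40-41|=1, |45-49|=4, |10-9|=1, |27-32|=5
Sum = 11
MAE = 11/4 = 11/4

11/4


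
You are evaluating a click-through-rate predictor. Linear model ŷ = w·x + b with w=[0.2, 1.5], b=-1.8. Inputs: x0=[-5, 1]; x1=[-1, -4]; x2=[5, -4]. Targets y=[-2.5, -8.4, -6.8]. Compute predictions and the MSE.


ŷ0 = (0.2)·(-5) + (1.5)·(1) - 1.8 = -1.3
ŷ1 = (0.2)·(-1) + (1.5)·(-4) - 1.8 = -8.0
ŷ2 = (0.2)·(5) + (1.5)·(-4) - 1.8 = -6.8
errors² = [1.44, 0.16, 0.0]
MSE = 1.6000/3 = 0.5333

0.5333


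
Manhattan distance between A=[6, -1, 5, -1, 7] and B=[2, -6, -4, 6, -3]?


d = |6-2| + |-1+ 6| + |5+ 4| + |-1-6| + |7+ 3|
  = 4 + 5 + 9 + 7 + 10
  = 35

35


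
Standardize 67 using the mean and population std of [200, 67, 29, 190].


μ = 121.5, σ = 74.8014
z = (67 - 121.5)/74.8014 = -0.7286

-0.7286


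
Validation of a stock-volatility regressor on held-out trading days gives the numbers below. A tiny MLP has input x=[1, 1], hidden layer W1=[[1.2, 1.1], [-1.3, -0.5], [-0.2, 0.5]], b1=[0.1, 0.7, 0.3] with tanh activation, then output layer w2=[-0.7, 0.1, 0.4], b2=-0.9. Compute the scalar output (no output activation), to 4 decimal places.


z1[0] = (1.2)·(1) + (1.1)·(1) + 0.1 = 2.4
z1[1] = (-1.3)·(1) + (-0.5)·(1) + 0.7 = -1.1
z1[2] = (-0.2)·(1) + (0.5)·(1) + 0.3 = 0.6
h = tanh(z1) = [0.9837, -0.8005, 0.537]
output = (-0.7)·(0.9837) + (0.1)·(-0.8005) + (0.4)·(0.537) - 0.9 = -1.4538

-1.4538


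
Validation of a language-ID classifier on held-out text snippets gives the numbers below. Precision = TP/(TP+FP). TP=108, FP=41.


Precision = TP/(TP+FP)
= 108/(108+41)
= 108/149 = 72.48%

72.48%


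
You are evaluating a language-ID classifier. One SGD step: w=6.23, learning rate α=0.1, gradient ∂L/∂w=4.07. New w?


w_new = w - α·∇
= 6.23 - 0.1·4.07
= 6.23 - 0.407
= 5.823

5.823


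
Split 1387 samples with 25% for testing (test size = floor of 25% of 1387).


Test = ⌊1387·25/100⌋ = 346
Train = 1387 - 346 = 1041

Train: 1041, Test: 346


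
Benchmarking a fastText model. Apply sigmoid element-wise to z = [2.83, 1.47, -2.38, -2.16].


σ(2.83) = 1/(1+e^-2.83) = 0.9443
σ(1.47) = 1/(1+e^-1.47) = 0.8131
σ(-2.38) = 1/(1+e^2.38) = 0.0847
σ(-2.16) = 1/(1+e^2.16) = 0.1034
result = [0.9443, 0.8131, 0.0847, 0.1034]

[0.9443, 0.8131, 0.0847, 0.1034]


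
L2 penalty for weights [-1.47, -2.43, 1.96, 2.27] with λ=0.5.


‖w‖₂² = (-1.47)² + (-2.43)² + (1.96)² + (2.27)²
     = 2.1609 + 5.9049 + 3.8416 + 5.1529
     = 17.0603
λ·‖w‖₂² = 0.5·17.0603 = 8.53015

8.53015


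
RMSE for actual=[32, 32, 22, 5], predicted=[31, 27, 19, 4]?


MSE = 36/4 = 9
RMSE = √(36/4) = 3.0

3.0


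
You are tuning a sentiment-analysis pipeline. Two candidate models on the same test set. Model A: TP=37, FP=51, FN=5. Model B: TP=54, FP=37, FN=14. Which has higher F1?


Model A: P=37/88=0.4205, R=37/42=0.881, F1=2PR/(P+R)=2TP/(2TP+FP+FN)=74/130=0.5692
Model B: P=54/91=0.5934, R=54/68=0.7941, F1=2PR/(P+R)=2TP/(2TP+FP+FN)=108/159=0.6792
0.5692 < 0.6792 → Model B

Model B


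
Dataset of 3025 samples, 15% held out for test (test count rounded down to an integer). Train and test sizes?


Test = ⌊3025·15/100⌋ = 453
Train = 3025 - 453 = 2572

Train: 2572, Test: 453


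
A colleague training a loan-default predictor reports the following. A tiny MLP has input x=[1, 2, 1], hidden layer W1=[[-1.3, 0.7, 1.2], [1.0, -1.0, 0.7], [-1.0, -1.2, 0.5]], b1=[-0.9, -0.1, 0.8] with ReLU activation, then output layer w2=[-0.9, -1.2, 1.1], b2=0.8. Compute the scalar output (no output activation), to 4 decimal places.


z1[0] = (-1.3)·(1) + (0.7)·(2) + (1.2)·(1) - 0.9 = 0.4
z1[1] = (1.0)·(1) + (-1.0)·(2) + (0.7)·(1) - 0.1 = -0.4
z1[2] = (-1.0)·(1) + (-1.2)·(2) + (0.5)·(1) + 0.8 = -2.1
h = ReLU(z1) = [0.4, 0.0, 0.0]
output = (-0.9)·(0.4) + (-1.2)·(0.0) + (1.1)·(0.0) + 0.8 = 0.44

0.44


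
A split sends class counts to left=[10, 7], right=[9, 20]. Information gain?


Parent = [19, 27], H_parent = 0.9781
H_left = 0.9774 (n=17), H_right = 0.8936 (n=29)
H_children = (17/46)·0.9774 + (29/46)·0.8936 = 0.9246
IG = 0.9781 - 0.9246 = 0.0535

0.0535


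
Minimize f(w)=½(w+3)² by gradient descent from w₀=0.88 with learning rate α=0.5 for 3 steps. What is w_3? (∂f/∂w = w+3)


step 1: grad = 0.88+3 = 3.88; w = 0.88 - 0.5·(3.88) = -1.06
step 2: grad = -1.06+3 = 1.94; w = -1.06 - 0.5·(1.94) = -2.03
step 3: grad = -2.03+3 = 0.97; w = -2.03 - 0.5·(0.97) = -2.515

-2.515


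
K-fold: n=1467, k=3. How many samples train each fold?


Fold size = 1467/3 = 489
Training per fold = 1467 - 489 = 978

978


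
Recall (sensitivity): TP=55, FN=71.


Recall = TP/(TP+FN)
= 55/(55+71)
= 55/126 = 43.65%

43.65%


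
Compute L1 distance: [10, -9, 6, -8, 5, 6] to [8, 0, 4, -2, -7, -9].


d = |10-8| + |-9-0| + |6-4| + |-8+ 2| + |5+ 7| + |6+ 9|
  = 2 + 9 + 2 + 6 + 12 + 15
  = 46

46


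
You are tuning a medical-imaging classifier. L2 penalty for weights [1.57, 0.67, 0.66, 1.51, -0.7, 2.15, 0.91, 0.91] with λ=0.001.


‖w‖₂² = (1.57)² + (0.67)² + (0.66)² + (1.51)² + (-0.7)² + (2.15)² + (0.91)² + (0.91)²
     = 2.4649 + 0.4489 + 0.4356 + 2.2801 + 0.49 + 4.6225 + 0.8281 + 0.8281
     = 12.3982
λ·‖w‖₂² = 0.001·12.3982 = 0.012398

0.012398


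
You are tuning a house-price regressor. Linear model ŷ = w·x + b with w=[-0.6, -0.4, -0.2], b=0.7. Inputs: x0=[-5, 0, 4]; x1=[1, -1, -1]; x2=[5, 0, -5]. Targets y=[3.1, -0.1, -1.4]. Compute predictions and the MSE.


ŷ0 = (-0.6)·(-5) + (-0.4)·(0) + (-0.2)·(4) + 0.7 = 2.9
ŷ1 = (-0.6)·(1) + (-0.4)·(-1) + (-0.2)·(-1) + 0.7 = 0.7
ŷ2 = (-0.6)·(5) + (-0.4)·(0) + (-0.2)·(-5) + 0.7 = -1.3
errors² = [0.04, 0.64, 0.01]
MSE = 0.6900/3 = 0.23

0.23


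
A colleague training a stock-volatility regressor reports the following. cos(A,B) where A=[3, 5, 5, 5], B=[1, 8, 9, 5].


A·B = 3·1 + 5·8 + 5·9 + 5·5 = 113
‖A‖ = √84 = 9.1652, ‖B‖ = √171 = 13.0767
cos = 113/(√84·√171) = 113/√14364 = 0.9428

0.9428


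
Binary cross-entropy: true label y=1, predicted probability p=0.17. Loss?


BCE = -[y·ln(p) + (1-y)·ln(1-p)]
= -1·ln(0.17) - 0
= -ln(0.17) = 1.772

1.772


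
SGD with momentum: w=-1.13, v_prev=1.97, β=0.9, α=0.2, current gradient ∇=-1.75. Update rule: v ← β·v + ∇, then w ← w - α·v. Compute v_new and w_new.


v_new = 0.9·1.97 - 1.75 = 1.773 - 1.75 = 0.023
w_new = -1.13 - 0.2·0.023 = -1.13 - 0.0046 = -1.1346

v_new=0.023, w_new=-1.1346


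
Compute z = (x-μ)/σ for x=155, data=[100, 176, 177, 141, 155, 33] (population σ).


μ = 130.3333, σ = 50.6283
z = (155 - 130.3333)/50.6283 = 0.4872

0.4872


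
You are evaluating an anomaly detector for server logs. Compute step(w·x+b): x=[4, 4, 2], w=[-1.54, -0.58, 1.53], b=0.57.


z = (4)·(-1.54) + (4)·(-0.58) + (2)·(1.53) + 0.57
  = -4.85
step(z) = 0 (z<0)

0


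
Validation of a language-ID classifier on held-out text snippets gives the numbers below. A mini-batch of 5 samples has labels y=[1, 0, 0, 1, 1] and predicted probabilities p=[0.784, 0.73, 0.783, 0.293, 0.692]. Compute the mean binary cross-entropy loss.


L[0] = -ln(0.784) = 0.2433
L[1] = -ln(1-0.73) = -ln(0.27) = 1.3093
L[2] = -ln(1-0.783) = -ln(0.217) = 1.5279
L[3] = -ln(0.293) = 1.2276
L[4] = -ln(0.692) = 0.3682
mean = (0.2433 + 1.3093 + 1.5279 + 1.2276 + 0.3682)/5 = 0.9353

0.9353


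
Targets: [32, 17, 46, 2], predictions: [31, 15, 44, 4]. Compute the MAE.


Absolute errors: |32-31|=1, |17-15|=2, |46-44|=2, |2-4|=2
Sum = 7
MAE = 7/4 = 7/4

7/4


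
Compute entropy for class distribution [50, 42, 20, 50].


Probabilities: [50/162, 42/162, 20/162, 50/162] ≈ [0.3086, 0.2593, 0.1235, 0.3086]
H = -((50/162)·log₂(50/162) + (42/162)·log₂(42/162) + (20/162)·log₂(20/162) + (50/162)·log₂(50/162))
  = 1.9244 bits

1.9244 bits


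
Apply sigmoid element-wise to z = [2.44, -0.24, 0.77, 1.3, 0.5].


σ(2.44) = 1/(1+e^-2.44) = 0.9198
σ(-0.24) = 1/(1+e^0.24) = 0.4403
σ(0.77) = 1/(1+e^-0.77) = 0.6835
σ(1.3) = 1/(1+e^-1.3) = 0.7858
σ(0.5) = 1/(1+e^-0.5) = 0.6225
result = [0.9198, 0.4403, 0.6835, 0.7858, 0.6225]

[0.9198, 0.4403, 0.6835, 0.7858, 0.6225]


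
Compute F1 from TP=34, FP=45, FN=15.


Precision = 34/79 = 0.4304
Recall = 34/49 = 0.6939
F1 = 2·P·R/(P+R) = 2·TP/(2·TP+FP+FN) = 68/(68+45+15) = 68/128 = 0.5312

0.5312


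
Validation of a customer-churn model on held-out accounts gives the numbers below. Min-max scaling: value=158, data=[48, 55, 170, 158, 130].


min=48, max=170
(158-48)/(170-48) = 110/122 = 0.9016

0.9016


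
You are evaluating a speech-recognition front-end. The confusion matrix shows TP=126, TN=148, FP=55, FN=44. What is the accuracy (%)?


Accuracy = (TP+TN)/(TP+TN+FP+FN)
= (126+148)/(373)
= 274/373 = 73.46%

73.46%


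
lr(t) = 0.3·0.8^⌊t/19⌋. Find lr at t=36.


n_drops = ⌊36/19⌋ = 1
lr = 0.3·0.8^1 = 0.3·0.8 = 0.24

0.24


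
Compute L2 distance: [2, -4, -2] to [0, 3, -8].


d = √((2-0)² + (-4-3)² + (-2+ 8)²)
  = √(4 + 49 + 36)
  = √89 = 9.434

9.434


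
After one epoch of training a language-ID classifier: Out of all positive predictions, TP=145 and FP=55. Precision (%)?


Precision = TP/(TP+FP)
= 145/(145+55)
= 145/200 = 72.5%

72.5%


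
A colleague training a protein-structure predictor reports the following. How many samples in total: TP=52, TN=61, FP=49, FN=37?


Total = TP + TN + FP + FN
= 52 + 61 + 49 + 37
= 199
(Predicted positive: 101, predicted negative: 98)

199


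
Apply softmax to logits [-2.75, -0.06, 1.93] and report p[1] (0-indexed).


Exponentials: e^-2.75=0.0639, e^-0.06=0.9418, e^1.93=6.8895
Sum = 7.8952
Softmax = [0.0081, 0.1193, 0.8726]
p[1] = 0.9418/7.8952 = 0.1193

0.1193


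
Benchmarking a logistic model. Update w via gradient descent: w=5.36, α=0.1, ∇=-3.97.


w_new = w - α·∇
= 5.36 - 0.1·-3.97
= 5.36 + 0.397
= 5.757

5.757


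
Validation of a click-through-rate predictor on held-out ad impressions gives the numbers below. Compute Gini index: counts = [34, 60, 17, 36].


Probabilities: [34/147, 60/147, 17/147, 36/147] ≈ [0.2313, 0.4082, 0.1156, 0.2449]
Σpᵢ² = (1156 + 3600 + 289 + 1296)/147² = 6341/21609
Gini = 1 - Σpᵢ² = 1 - 6341/21609 = 0.7066

0.7066


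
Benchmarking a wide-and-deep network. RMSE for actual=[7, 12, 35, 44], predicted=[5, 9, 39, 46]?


MSE = 33/4 = 8.25
RMSE = √(33/4) = 2.8723

2.8723


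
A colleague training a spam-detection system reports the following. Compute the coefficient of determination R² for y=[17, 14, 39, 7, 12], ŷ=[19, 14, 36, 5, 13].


ȳ = 17.8
SS_res = Σ(y-ŷ)² = 18
SS_tot = Σ(y-ȳ)² = 614.8
R² = 1 - SS_res/SS_tot = 1 - 0.0293 = 0.9707

0.9707


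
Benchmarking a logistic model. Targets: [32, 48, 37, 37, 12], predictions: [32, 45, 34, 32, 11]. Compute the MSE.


Squared errors: (32-32)²=0, (48-45)²=9, (37-34)²=9, (37-32)²=25, (12-11)²=1
Sum = 44
MSE = 44/5 = 44/5

44/5


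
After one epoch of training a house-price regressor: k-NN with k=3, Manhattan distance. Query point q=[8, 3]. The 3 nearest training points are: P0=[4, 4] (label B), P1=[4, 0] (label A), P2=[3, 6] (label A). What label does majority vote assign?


d(q,P0) = 5  (label B)
d(q,P1) = 7  (label A)
d(q,P2) = 8  (label A)
Votes: A=2, B=1
Majority → A

A


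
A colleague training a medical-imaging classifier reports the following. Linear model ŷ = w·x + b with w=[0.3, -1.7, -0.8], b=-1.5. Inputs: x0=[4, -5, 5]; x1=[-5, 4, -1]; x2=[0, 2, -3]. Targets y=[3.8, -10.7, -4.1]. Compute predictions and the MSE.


ŷ0 = (0.3)·(4) + (-1.7)·(-5) + (-0.8)·(5) - 1.5 = 4.2
ŷ1 = (0.3)·(-5) + (-1.7)·(4) + (-0.8)·(-1) - 1.5 = -9.0
ŷ2 = (0.3)·(0) + (-1.7)·(2) + (-0.8)·(-3) - 1.5 = -2.5
errors² = [0.16, 2.89, 2.56]
MSE = 5.6100/3 = 1.87

1.87


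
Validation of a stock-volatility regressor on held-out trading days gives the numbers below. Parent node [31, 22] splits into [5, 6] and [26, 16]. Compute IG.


Parent = [31, 22], H_parent = 0.9791
H_left = 0.994 (n=11), H_right = 0.9587 (n=42)
H_children = (11/53)·0.994 + (42/53)·0.9587 = 0.966
IG = 0.9791 - 0.966 = 0.0131

0.0131


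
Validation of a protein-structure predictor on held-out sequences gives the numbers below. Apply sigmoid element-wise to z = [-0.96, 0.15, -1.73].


σ(-0.96) = 1/(1+e^0.96) = 0.2769
σ(0.15) = 1/(1+e^-0.15) = 0.5374
σ(-1.73) = 1/(1+e^1.73) = 0.1506
result = [0.2769, 0.5374, 0.1506]

[0.2769, 0.5374, 0.1506]


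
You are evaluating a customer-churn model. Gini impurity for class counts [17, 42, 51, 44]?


Probabilities: [17/154, 42/154, 51/154, 44/154] ≈ [0.1104, 0.2727, 0.3312, 0.2857]
Σpᵢ² = (289 + 1764 + 2601 + 1936)/154² = 6590/23716
Gini = 1 - Σpᵢ² = 1 - 6590/23716 = 0.7221

0.7221


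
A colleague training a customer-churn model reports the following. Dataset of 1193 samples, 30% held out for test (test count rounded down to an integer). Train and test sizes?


Test = ⌊1193·30/100⌋ = 357
Train = 1193 - 357 = 836

Train: 836, Test: 357


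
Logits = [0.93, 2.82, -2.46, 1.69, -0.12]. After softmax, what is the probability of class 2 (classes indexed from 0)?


Exponentials: e^0.93=2.5345, e^2.82=16.7769, e^-2.46=0.0854, e^1.69=5.4195, e^-0.12=0.8869
Sum = 25.7032
Softmax = [0.0986, 0.6527, 0.0033, 0.2108, 0.0345]
p[2] = 0.0854/25.7032 = 0.0033

0.0033


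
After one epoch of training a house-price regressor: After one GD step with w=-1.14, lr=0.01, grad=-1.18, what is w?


w_new = w - α·∇
= -1.14 - 0.01·-1.18
= -1.14 + 0.0118
= -1.1282

-1.1282


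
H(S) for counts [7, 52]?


Probabilities: [7/59, 52/59] ≈ [0.1186, 0.8814]
H = -((7/59)·log₂(7/59) + (52/59)·log₂(52/59))
  = 0.5255 bits

0.5255 bits


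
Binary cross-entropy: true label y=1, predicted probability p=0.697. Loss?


BCE = -[y·ln(p) + (1-y)·ln(1-p)]
= -1·ln(0.697) - 0
= -ln(0.697) = 0.361

0.361


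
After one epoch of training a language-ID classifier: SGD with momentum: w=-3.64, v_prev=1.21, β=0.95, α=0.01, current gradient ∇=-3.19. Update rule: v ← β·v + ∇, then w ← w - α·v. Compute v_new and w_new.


v_new = 0.95·1.21 - 3.19 = 1.1495 - 3.19 = -2.0405
w_new = -3.64 - 0.01·-2.0405 = -3.64 + 0.020405 = -3.619595

v_new=-2.0405, w_new=-3.619595


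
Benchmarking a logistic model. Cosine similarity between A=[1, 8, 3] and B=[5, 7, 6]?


A·B = 1·5 + 8·7 + 3·6 = 79
‖A‖ = √74 = 8.6023, ‖B‖ = √110 = 10.4881
cos = 79/(√74·√110) = 79/√8140 = 0.8756

0.8756


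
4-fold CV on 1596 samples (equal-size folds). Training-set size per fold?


Fold size = 1596/4 = 399
Training per fold = 1596 - 399 = 1197

1197


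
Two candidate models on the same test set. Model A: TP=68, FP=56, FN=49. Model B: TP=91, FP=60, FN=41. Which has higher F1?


Model A: P=68/124=0.5484, R=68/117=0.5812, F1=2PR/(P+R)=2TP/(2TP+FP+FN)=136/241=0.5643
Model B: P=91/151=0.6026, R=91/132=0.6894, F1=2PR/(P+R)=2TP/(2TP+FP+FN)=182/283=0.6431
0.5643 < 0.6431 → Model B

Model B


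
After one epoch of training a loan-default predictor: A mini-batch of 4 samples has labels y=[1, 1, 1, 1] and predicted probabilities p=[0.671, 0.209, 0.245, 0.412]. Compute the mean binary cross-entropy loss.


L[0] = -ln(0.671) = 0.399
L[1] = -ln(0.209) = 1.5654
L[2] = -ln(0.245) = 1.4065
L[3] = -ln(0.412) = 0.8867
mean = (0.399 + 1.5654 + 1.4065 + 0.8867)/4 = 1.0644

1.0644


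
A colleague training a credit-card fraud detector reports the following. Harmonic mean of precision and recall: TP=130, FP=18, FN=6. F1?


Precision = 130/148 = 0.8784
Recall = 130/136 = 0.9559
F1 = 2·P·R/(P+R) = 2·TP/(2·TP+FP+FN) = 260/(260+18+6) = 260/284 = 0.9155

0.9155


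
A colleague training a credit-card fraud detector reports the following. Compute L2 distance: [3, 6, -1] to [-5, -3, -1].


d = √((3+ 5)² + (6+ 3)² + (-1+ 1)²)
  = √(64 + 81 + 0)
  = √145 = 12.0416

12.0416


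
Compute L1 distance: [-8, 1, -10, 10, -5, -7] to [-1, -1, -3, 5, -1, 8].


d = |-8+ 1| + |1+ 1| + |-10+ 3| + |10-5| + |-5+ 1| + |-7-8|
  = 7 + 2 + 7 + 5 + 4 + 15
  = 40

40


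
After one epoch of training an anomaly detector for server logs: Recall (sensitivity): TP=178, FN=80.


Recall = TP/(TP+FN)
= 178/(178+80)
= 178/258 = 68.99%

68.99%


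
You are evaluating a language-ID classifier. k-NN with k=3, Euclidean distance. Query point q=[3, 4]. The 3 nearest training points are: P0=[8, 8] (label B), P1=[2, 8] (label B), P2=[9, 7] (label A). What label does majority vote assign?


d(q,P0) = 6.4031  (label B)
d(q,P1) = 4.1231  (label B)
d(q,P2) = 6.7082  (label A)
Votes: A=1, B=2
Majority → B

B


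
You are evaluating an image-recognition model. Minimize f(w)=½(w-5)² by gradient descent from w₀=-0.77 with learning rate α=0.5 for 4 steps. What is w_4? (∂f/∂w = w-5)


step 1: grad = -0.77-5 = -5.77; w = -0.77 - 0.5·(-5.77) = 2.115
step 2: grad = 2.115-5 = -2.885; w = 2.115 - 0.5·(-2.885) = 3.5575
step 3: grad = 3.5575-5 = -1.4425; w = 3.5575 - 0.5·(-1.4425) = 4.27875
step 4: grad = 4.27875-5 = -0.72125; w = 4.27875 - 0.5·(-0.72125) = 4.639375

4.639375


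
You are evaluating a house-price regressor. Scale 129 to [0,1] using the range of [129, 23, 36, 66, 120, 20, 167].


min=20, max=167
(129-20)/(167-20) = 109/147 = 0.7415

0.7415


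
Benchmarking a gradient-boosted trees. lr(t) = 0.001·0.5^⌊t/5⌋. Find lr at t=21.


n_drops = ⌊21/5⌋ = 4
lr = 0.001·0.5^4 = 0.001·0.0625 = 0.0000625

0.0000625


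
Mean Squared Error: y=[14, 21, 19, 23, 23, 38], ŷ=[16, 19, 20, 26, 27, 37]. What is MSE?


Squared errors: (14-16)²=4, (21-19)²=4, (19-20)²=1, (23-26)²=9, (23-27)²=16, (38-37)²=1
Sum = 35
MSE = 35/6 = 35/6

35/6


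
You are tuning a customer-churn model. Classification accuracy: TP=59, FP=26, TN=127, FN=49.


Accuracy = (TP+TN)/(TP+TN+FP+FN)
= (59+127)/(261)
= 186/261 = 71.26%

71.26%


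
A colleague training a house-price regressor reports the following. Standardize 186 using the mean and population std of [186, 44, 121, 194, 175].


μ = 144, σ = 56.132
z = (186 - 144)/56.132 = 0.7482

0.7482


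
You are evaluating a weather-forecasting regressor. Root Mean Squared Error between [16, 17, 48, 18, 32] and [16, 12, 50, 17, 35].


MSE = 39/5 = 7.8
RMSE = √(39/5) = 2.7928

2.7928


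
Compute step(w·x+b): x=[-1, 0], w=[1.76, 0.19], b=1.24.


z = (-1)·(1.76) + (0)·(0.19) + 1.24
  = -0.52
step(z) = 0 (z<0)

0


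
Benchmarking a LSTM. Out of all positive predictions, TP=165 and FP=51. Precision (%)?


Precision = TP/(TP+FP)
= 165/(165+51)
= 165/216 = 76.39%

76.39%


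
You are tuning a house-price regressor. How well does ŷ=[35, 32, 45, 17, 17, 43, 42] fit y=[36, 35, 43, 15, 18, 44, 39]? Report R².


ȳ = 32.8571
SS_res = Σ(y-ŷ)² = 29
SS_tot = Σ(y-ȳ)² = 818.86
R² = 1 - SS_res/SS_tot = 1 - 0.0354 = 0.9646

0.9646


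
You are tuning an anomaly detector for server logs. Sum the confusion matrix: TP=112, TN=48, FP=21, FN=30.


Total = TP + TN + FP + FN
= 112 + 48 + 21 + 30
= 211
(Predicted positive: 133, predicted negative: 78)

211


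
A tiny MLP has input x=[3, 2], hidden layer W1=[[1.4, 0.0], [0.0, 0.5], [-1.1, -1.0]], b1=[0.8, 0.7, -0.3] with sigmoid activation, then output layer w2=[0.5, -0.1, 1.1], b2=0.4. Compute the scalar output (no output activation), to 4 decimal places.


z1[0] = (1.4)·(3) + (0.0)·(2) + 0.8 = 5.0
z1[1] = (0.0)·(3) + (0.5)·(2) + 0.7 = 1.7
z1[2] = (-1.1)·(3) + (-1.0)·(2) - 0.3 = -5.6
h = sigmoid(z1) = [0.9933, 0.8455, 0.0037]
output = (0.5)·(0.9933) + (-0.1)·(0.8455) + (1.1)·(0.0037) + 0.4 = 0.8162

0.8162


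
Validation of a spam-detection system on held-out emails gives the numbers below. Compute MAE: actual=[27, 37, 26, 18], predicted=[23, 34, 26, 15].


Absolute errors: |27-23|=4, |37-34|=3, |26-26|=0, |18-15|=3
Sum = 10
MAE = 10/4 = 5/2

5/2


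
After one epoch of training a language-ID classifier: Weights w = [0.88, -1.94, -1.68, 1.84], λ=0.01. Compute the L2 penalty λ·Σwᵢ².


‖w‖₂² = (0.88)² + (-1.94)² + (-1.68)² + (1.84)²
     = 0.7744 + 3.7636 + 2.8224 + 3.3856
     = 10.746
λ·‖w‖₂² = 0.01·10.746 = 0.10746

0.10746


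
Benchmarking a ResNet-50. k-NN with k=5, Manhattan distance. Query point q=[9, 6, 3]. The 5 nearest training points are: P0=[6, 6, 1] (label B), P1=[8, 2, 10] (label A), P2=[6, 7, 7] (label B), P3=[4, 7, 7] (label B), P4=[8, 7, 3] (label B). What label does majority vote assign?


d(q,P0) = 5  (label B)
d(q,P1) = 12  (label A)
d(q,P2) = 8  (label B)
d(q,P3) = 10  (label B)
d(q,P4) = 2  (label B)
Votes: A=1, B=4
Majority → B

B


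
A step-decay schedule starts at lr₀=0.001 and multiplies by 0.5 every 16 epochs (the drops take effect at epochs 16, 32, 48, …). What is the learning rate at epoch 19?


n_drops = ⌊19/16⌋ = 1
lr = 0.001·0.5^1 = 0.001·0.5 = 0.0005

0.0005


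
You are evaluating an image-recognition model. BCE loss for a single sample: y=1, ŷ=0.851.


BCE = -[y·ln(p) + (1-y)·ln(1-p)]
= -1·ln(0.851) - 0
= -ln(0.851) = 0.1613

0.1613


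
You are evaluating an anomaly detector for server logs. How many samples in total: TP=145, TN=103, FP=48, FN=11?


Total = TP + TN + FP + FN
= 145 + 103 + 48 + 11
= 307
(Predicted positive: 193, predicted negative: 114)

307


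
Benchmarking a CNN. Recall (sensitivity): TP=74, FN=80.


Recall = TP/(TP+FN)
= 74/(74+80)
= 74/154 = 48.05%

48.05%


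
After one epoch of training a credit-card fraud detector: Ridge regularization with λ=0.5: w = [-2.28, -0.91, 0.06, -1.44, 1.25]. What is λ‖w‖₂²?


‖w‖₂² = (-2.28)² + (-0.91)² + (0.06)² + (-1.44)² + (1.25)²
     = 5.1984 + 0.8281 + 0.0036 + 2.0736 + 1.5625
     = 9.6662
λ·‖w‖₂² = 0.5·9.6662 = 4.8331

4.8331


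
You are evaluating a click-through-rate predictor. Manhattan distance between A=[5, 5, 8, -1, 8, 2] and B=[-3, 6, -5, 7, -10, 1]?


d = |5+ 3| + |5-6| + |8+ 5| + |-1-7| + |8+ 10| + |2-1|
  = 8 + 1 + 13 + 8 + 18 + 1
  = 49

49


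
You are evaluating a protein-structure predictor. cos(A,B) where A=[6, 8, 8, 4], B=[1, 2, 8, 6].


A·B = 6·1 + 8·2 + 8·8 + 4·6 = 110
‖A‖ = √180 = 13.4164, ‖B‖ = √105 = 10.247
cos = 110/(√180·√105) = 110/√18900 = 0.8001

0.8001


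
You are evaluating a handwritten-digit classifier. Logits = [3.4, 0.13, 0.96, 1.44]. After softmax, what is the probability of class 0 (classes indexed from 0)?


Exponentials: e^3.4=29.9641, e^0.13=1.1388, e^0.96=2.6117, e^1.44=4.2207
Sum = 37.9353
Softmax = [0.7899, 0.03, 0.0688, 0.1113]
p[0] = 29.9641/37.9353 = 0.7899

0.7899


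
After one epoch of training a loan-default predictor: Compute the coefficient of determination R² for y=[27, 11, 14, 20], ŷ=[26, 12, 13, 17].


ȳ = 18
SS_res = Σ(y-ŷ)² = 12
SS_tot = Σ(y-ȳ)² = 150
R² = 1 - SS_res/SS_tot = 1 - 0.08 = 0.92

0.92


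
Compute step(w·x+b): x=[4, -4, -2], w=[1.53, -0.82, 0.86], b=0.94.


z = (4)·(1.53) + (-4)·(-0.82) + (-2)·(0.86) + 0.94
  = 8.62
step(z) = 1 (z≥0)

1


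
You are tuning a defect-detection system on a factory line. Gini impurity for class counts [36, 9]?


Probabilities: [36/45, 9/45] ≈ [0.8, 0.2]
Σpᵢ² = (1296 + 81)/45² = 1377/2025
Gini = 1 - Σpᵢ² = 1 - 1377/2025 = 0.32

0.32


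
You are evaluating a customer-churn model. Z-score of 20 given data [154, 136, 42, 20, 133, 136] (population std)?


μ = 103.5, σ = 52.1017
z = (20 - 103.5)/52.1017 = -1.6026

-1.6026


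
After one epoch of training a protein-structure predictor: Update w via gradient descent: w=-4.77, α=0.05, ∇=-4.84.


w_new = w - α·∇
= -4.77 - 0.05·-4.84
= -4.77 + 0.242
= -4.528

-4.528


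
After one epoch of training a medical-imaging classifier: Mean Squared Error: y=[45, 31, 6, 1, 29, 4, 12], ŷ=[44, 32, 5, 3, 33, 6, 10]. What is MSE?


Squared errors: (45-44)²=1, (31-32)²=1, (6-5)²=1, (1-3)²=4, (29-33)²=16, (4-6)²=4, (12-10)²=4
Sum = 31
MSE = 31/7 = 31/7

31/7


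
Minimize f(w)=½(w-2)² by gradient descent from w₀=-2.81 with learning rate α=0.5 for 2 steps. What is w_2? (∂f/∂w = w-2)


step 1: grad = -2.81-2 = -4.81; w = -2.81 - 0.5·(-4.81) = -0.405
step 2: grad = -0.405-2 = -2.405; w = -0.405 - 0.5·(-2.405) = 0.7975

0.7975


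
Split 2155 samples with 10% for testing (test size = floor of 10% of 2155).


Test = ⌊2155·10/100⌋ = 215
Train = 2155 - 215 = 1940

Train: 1940, Test: 215
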